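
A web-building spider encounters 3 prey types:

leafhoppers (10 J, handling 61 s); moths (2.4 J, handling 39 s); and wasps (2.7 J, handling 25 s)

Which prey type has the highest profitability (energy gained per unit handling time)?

leafhoppers

In descending order of E/h:
leafhoppers: 10/61 = 0.164 J/s
wasps: 2.7/25 = 0.108 J/s
moths: 2.4/39 = 0.0615 J/s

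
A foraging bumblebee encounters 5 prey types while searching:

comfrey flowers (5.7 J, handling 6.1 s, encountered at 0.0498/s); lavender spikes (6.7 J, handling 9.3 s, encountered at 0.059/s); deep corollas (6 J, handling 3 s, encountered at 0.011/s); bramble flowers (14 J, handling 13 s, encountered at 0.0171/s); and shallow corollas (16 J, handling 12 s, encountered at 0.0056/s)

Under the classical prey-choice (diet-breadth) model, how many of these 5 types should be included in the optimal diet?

Rank by E/h (J/s): deep corollas 2, shallow corollas 1.33, bramble flowers 1.08, comfrey flowers 0.934, lavender spikes 0.72. Include each in turn until the next type's E/h falls below the running intake rate.
Rate on top 1: 0.06389. shallow corollas: 1.33 > 0.06389 → include.
Rate on top 2: 0.1414. bramble flowers: 1.08 > 0.1414 → include.
Rate on top 3: 0.2987. comfrey flowers: 0.934 > 0.2987 → include.
Rate on top 4: 0.4174. lavender spikes: 0.72 > 0.4174 → include.
Optimal diet: deep corollas, shallow corollas, bramble flowers, comfrey flowers, lavender spikes — 5 of 5 types.

5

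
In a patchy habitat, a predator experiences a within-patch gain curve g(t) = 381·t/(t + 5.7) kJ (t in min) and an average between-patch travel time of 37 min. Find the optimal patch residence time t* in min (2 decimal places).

By the marginal value theorem, leave when the instantaneous gain rate g'(t) equals the habitat-wide average g(t)/(T + t).
g'(t) = 381·5.7/(t + 5.7)². Setting 381·5.7/(t+5.7)² = 381t/[(t+5.7)(37+t)] gives 5.7(37+t) = t(t+5.7), so t² = 5.7×37 = 210.9.
t* = √210.9 = 14.52 min.

14.52 min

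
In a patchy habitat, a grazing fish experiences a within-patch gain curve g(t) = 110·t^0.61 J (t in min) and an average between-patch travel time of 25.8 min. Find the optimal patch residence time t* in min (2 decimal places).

40.35 min

By the marginal value theorem, leave when the instantaneous gain rate g'(t) equals the habitat-wide average g(t)/(T + t).
g'(t) = 0.61·110·t^-0.39. Setting 0.61·110·t^-0.39 = 110·t^0.61/(25.8+t) gives 0.61(25.8+t) = t, so 0.39·t = 0.61×25.8.
t* = 0.61×25.8/0.39 = 40.35 min.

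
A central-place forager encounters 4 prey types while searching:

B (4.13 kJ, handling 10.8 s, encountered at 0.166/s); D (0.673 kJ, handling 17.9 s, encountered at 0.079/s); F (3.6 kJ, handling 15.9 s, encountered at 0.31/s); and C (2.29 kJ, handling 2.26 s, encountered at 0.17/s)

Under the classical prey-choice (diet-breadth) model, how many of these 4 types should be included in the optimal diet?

E/h in descending order: C 1.01, B 0.382, F 0.226, D 0.0376 kJ/s. The optimal diet is the largest prefix of this list for which every included type satisfies E_i/h_i > R on the types above it.
Rate on top 1: 0.2812. B: 0.382 > 0.2812 → include.
Rate on top 2: 0.3383. F: 0.226 < 0.3383 → exclude; stop.
Optimal diet: C, B — 2 of 4 types.

2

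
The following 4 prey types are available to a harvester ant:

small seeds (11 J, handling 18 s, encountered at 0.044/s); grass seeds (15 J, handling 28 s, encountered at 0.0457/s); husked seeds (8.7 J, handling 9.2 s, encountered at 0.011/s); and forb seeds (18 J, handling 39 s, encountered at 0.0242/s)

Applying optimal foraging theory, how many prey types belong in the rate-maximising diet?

E/h in descending order: husked seeds 0.946, small seeds 0.611, grass seeds 0.536, forb seeds 0.462 J/s. The optimal diet is the largest prefix of this list for which every included type satisfies E_i/h_i > R on the types above it.
Rate on top 1: 0.08691. small seeds: 0.611 > 0.08691 → include.
Rate on top 2: 0.3062. grass seeds: 0.536 > 0.3062 → include.
Rate on top 3: 0.3988. forb seeds: 0.462 > 0.3988 → include.
Optimal diet: husked seeds, small seeds, grass seeds, forb seeds — 4 of 4 types.

4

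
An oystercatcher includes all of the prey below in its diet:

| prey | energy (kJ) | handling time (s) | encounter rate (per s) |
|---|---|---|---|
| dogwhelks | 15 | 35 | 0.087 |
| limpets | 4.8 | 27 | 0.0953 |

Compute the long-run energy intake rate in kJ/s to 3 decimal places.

0.266 kJ/s

Energy encountered per unit search time: 0.087×15 + 0.0953×4.8 = 1.762 kJ/s.
Handling time per unit search time: 0.087×35 + 0.0953×27 = 5.618.
Rate = 1.762/(1 + 5.618) = 0.2663 kJ/s.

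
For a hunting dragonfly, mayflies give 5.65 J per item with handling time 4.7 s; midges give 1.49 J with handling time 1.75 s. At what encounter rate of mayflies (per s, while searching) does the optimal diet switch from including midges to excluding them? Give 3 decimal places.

0.517 per s

The zero-one rule: include midges iff E₂/h₂ > λE₁/(1+λh₁). Equality gives the switch point.
λE₁h₂ = E₂ + λE₂h₁ ⇒ λ = E₂/(E₁h₂ − E₂h₁) = 1.49/(9.888 − 7.003) = 0.5166 per s.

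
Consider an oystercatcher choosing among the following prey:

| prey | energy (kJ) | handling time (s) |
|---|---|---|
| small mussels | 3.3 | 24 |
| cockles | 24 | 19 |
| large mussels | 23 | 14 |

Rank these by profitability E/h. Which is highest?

In descending order of E/h:
large mussels: 23/14 = 1.64 kJ/s
cockles: 24/19 = 1.26 kJ/s
small mussels: 3.3/24 = 0.137 kJ/s

large mussels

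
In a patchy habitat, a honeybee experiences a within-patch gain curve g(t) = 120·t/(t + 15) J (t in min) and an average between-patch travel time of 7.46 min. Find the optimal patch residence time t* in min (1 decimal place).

Optimal t* satisfies g'(t*) = g(t*)/(T + t*).
g'(t) = 120·15/(t + 15)². Setting 120·15/(t+15)² = 120t/[(t+15)(7.46+t)] gives 15(7.46+t) = t(t+15), so t² = 15×7.46 = 111.9.
t* = √111.9 = 10.58 min.

10.6 min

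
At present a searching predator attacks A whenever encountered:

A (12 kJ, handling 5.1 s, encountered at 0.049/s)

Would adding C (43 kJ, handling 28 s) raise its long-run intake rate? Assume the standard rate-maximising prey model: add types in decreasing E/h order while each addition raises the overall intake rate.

Intake rate on the current diet: R = (0.049×12) / (1 + 0.049×5.1) = 0.588/1.25 = 0.4704 kJ/s.
C: E/h = 43/28 = 1.536 kJ/s.
Since 1.536 > R, including C increases the long-run rate.

Yes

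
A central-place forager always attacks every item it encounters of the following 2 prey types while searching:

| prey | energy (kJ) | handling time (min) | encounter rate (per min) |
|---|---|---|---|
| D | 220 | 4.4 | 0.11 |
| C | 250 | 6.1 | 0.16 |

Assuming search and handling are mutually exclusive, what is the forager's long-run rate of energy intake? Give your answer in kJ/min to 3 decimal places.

26.098 kJ/min

Energy encountered per unit search time: 0.11×220 + 0.16×250 = 64.2 kJ/min.
Handling time per unit search time: 0.11×4.4 + 0.16×6.1 = 1.46.
Rate = 64.2/(1 + 1.46) = 26.1 kJ/min.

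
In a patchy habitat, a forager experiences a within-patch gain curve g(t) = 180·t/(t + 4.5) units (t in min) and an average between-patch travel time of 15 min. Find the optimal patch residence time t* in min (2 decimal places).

Optimal t* satisfies g'(t*) = g(t*)/(T + t*).
g'(t) = 180·4.5/(t + 4.5)². Setting 180·4.5/(t+4.5)² = 180t/[(t+4.5)(15+t)] gives 4.5(15+t) = t(t+4.5), so t² = 4.5×15 = 67.5.
t* = √67.5 = 8.216 min.

8.22 min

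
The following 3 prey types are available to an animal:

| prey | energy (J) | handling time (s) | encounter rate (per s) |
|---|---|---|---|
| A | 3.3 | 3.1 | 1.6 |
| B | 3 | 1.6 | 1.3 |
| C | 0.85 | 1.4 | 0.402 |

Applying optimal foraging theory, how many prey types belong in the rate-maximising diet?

1

Rank by E/h (J/s): B 1.88, A 1.06, C 0.607. Include each in turn until the next type's E/h falls below the running intake rate.
Rate on top 1: 1.266. A: 1.06 < 1.266 → exclude; stop.
Optimal diet: B — 1 of 3 types.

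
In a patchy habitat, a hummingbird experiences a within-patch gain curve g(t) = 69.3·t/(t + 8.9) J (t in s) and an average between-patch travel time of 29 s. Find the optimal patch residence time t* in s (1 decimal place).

16.1 s

Maximise g(t)/(T+t): set derivative to zero → g'(t)(T+t) = g(t).
g'(t) = 69.3·8.9/(t + 8.9)². Setting 69.3·8.9/(t+8.9)² = 69.3t/[(t+8.9)(29+t)] gives 8.9(29+t) = t(t+8.9), so t² = 8.9×29 = 258.1.
t* = √258.1 = 16.07 s.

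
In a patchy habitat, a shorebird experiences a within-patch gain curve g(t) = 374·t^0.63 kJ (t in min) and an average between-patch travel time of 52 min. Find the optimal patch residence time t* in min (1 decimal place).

88.5 min

By the marginal value theorem, leave when the instantaneous gain rate g'(t) equals the habitat-wide average g(t)/(T + t).
g'(t) = 0.63·374·t^-0.37. Setting 0.63·374·t^-0.37 = 374·t^0.63/(52+t) gives 0.63(52+t) = t, so 0.37·t = 0.63×52.
t* = 0.63×52/0.37 = 88.54 min.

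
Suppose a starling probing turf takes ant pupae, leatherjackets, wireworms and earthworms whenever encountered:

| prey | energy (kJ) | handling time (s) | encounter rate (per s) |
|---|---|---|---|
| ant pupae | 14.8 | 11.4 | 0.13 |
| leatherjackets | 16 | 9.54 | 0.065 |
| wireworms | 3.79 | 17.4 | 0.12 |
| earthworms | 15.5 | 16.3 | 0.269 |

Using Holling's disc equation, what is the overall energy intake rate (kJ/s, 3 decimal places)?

Energy encountered per unit search time: 0.13×14.8 + 0.065×16 + 0.12×3.79 + 0.269×15.5 = 7.588 kJ/s.
Handling time per unit search time: 0.13×11.4 + 0.065×9.54 + 0.12×17.4 + 0.269×16.3 = 8.575.
Rate = 7.588/(1 + 8.575) = 0.7925 kJ/s.

0.793 kJ/s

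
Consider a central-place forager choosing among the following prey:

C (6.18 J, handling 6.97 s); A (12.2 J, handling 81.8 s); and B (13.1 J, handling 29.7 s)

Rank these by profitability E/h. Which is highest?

Profitability E/h (J/s): C = 6.18/6.97 = 0.887, A = 12.2/81.8 = 0.149, B = 13.1/29.7 = 0.441.
Ranked: C > B > A.

C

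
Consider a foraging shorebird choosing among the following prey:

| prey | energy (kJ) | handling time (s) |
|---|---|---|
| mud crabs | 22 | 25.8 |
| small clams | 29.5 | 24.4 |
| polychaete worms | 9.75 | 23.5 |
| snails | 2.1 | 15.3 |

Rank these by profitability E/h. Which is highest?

Profitability E/h (kJ/s): mud crabs = 22/25.8 = 0.853, small clams = 29.5/24.4 = 1.21, polychaete worms = 9.75/23.5 = 0.415, snails = 2.1/15.3 = 0.137.
Ranked: small clams > mud crabs > polychaete worms > snails.

small clams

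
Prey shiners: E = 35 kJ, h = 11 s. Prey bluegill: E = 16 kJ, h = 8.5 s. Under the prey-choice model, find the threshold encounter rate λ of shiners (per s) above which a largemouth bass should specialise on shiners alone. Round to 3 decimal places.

0.132 per s

Drop bluegill once their profitability E₂/h₂ falls below the rate achievable on shiners alone: E₂/h₂ = λE₁/(1 + λh₁).
Solve for λ: λE₁h₂ = E₂(1 + λh₁) → λ(E₁h₂ − E₂h₁) = E₂ → λ = E₂/(E₁h₂ − E₂h₁).
λ = 16/(35×8.5 − 16×11) = 16/121.5 = 0.1317 per s.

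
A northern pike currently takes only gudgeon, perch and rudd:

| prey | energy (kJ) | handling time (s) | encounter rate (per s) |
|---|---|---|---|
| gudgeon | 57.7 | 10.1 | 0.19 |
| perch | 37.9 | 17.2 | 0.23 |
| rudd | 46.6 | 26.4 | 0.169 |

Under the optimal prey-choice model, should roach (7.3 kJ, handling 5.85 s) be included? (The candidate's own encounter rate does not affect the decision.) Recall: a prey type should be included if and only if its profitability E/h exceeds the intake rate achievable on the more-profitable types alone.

No

Current rate: (0.19×57.7 + 0.23×37.9 + 0.169×46.6)/(1 + 0.19×10.1 + 0.23×17.2 + 0.169×26.4) = 2.431 kJ/s.
roach: E/h = 7.3/5.85 = 1.248 kJ/s.
1.248 < 2.431, so adding roach would lower the average — exclude it.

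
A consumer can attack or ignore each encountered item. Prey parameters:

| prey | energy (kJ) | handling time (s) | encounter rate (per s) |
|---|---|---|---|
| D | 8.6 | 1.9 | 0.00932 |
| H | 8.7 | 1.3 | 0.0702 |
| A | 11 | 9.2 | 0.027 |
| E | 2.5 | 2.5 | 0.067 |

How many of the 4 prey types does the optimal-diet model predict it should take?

4

E/h in descending order: H 6.69, D 4.53, A 1.2, E 1 kJ/s. The optimal diet is the largest prefix of this list for which every included type satisfies E_i/h_i > R on the types above it.
Rate on top 1: 0.5597. D: 4.53 > 0.5597 → include.
Rate on top 2: 0.623. A: 1.2 > 0.623 → include.
Rate on top 3: 0.7278. E: 1 > 0.7278 → include.
Optimal diet: H, D, A, E — 4 of 4 types.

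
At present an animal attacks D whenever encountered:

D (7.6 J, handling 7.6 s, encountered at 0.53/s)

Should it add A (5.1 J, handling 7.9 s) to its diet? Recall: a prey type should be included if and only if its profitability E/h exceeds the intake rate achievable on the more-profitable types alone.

On D alone, R = ΣλE/(1+Σλh) = 4.028/5.028 = 0.8011 J/s.
A: E/h = 5.1/7.9 = 0.6456 J/s.
0.6456 < 0.8011, so adding A would lower the average — exclude it.

No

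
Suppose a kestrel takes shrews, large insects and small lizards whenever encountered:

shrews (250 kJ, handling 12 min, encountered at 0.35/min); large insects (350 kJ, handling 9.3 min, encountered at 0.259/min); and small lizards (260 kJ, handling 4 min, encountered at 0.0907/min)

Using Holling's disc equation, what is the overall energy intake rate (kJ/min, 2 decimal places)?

Energy encountered per unit search time: 0.35×250 + 0.259×350 + 0.0907×260 = 201.7 kJ/min.
Handling time per unit search time: 0.35×12 + 0.259×9.3 + 0.0907×4 = 6.971.
Rate = 201.7/(1 + 6.971) = 25.31 kJ/min.

25.31 kJ/min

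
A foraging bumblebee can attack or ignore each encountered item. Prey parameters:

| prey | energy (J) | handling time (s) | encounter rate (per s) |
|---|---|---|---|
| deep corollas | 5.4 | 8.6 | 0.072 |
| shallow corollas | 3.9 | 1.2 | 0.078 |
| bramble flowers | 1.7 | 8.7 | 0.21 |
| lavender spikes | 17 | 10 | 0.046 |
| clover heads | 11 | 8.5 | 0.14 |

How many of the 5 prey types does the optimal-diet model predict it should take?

3

Rank by E/h (J/s): shallow corollas 3.25, lavender spikes 1.7, clover heads 1.29, deep corollas 0.628, bramble flowers 0.195. Include each in turn until the next type's E/h falls below the running intake rate.
Rate on top 1: 0.2782. lavender spikes: 1.7 > 0.2782 → include.
Rate on top 2: 0.6992. clover heads: 1.29 > 0.6992 → include.
Rate on top 3: 0.9572. deep corollas: 0.628 < 0.9572 → exclude; stop.
Optimal diet: shallow corollas, lavender spikes, clover heads — 3 of 5 types.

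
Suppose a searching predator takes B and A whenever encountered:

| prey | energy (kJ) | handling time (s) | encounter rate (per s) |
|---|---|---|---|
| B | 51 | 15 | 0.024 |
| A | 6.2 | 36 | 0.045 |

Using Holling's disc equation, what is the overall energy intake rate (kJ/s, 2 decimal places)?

R = Σλ_iE_i / (1 + Σλ_ih_i)
Numerator: 0.024×51 + 0.045×6.2 = 1.503
Denominator: 1 + 0.024×15 + 0.045×36 = 2.98
R = 1.503/2.98 = 0.5044 kJ/s

0.50 kJ/s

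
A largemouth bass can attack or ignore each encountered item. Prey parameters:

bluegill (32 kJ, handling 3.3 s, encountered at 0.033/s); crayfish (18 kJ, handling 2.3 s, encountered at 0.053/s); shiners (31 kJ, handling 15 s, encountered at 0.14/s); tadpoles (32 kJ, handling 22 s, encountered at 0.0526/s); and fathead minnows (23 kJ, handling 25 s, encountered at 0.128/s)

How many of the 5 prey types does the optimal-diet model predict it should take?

Rank by E/h (kJ/s): bluegill 9.7, crayfish 7.83, shiners 2.07, tadpoles 1.45, fathead minnows 0.92. Include each in turn until the next type's E/h falls below the running intake rate.
Rate on top 1: 0.9523. crayfish: 7.83 > 0.9523 → include.
Rate on top 2: 1.633. shiners: 2.07 > 1.633 → include.
Rate on top 3: 1.906. tadpoles: 1.45 < 1.906 → exclude; stop.
Optimal diet: bluegill, crayfish, shiners — 3 of 5 types.

3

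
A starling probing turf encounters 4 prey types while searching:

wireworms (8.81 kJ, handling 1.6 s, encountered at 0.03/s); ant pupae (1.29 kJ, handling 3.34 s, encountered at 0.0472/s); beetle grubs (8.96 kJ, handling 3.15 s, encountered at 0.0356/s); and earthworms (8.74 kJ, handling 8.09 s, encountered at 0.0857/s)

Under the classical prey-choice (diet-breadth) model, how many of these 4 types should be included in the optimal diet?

3

Profitabilities (E/h, kJ/s): wireworms 5.51, beetle grubs 2.84, earthworms 1.08, ant pupae 0.386. Add prey in this order while the next type's profitability exceeds the intake rate on those already taken.
Rate on top 1: 0.2522. beetle grubs: 2.84 > 0.2522 → include.
Rate on top 2: 0.5028. earthworms: 1.08 > 0.5028 → include.
Rate on top 3: 0.7188. ant pupae: 0.386 < 0.7188 → exclude; stop.
Optimal diet: wireworms, beetle grubs, earthworms — 3 of 4 types.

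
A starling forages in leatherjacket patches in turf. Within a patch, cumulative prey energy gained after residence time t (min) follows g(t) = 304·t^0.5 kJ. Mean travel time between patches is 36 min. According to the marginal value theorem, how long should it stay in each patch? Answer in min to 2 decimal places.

36.00 min

By the marginal value theorem, leave when the instantaneous gain rate g'(t) equals the habitat-wide average g(t)/(T + t).
g'(t) = 0.5·304·t^-0.5. Setting 0.5·304·t^-0.5 = 304·t^0.5/(36+t) gives 0.5(36+t) = t, so 0.50·t = 0.5×36.
t* = 0.5×36/0.50 = 36 min.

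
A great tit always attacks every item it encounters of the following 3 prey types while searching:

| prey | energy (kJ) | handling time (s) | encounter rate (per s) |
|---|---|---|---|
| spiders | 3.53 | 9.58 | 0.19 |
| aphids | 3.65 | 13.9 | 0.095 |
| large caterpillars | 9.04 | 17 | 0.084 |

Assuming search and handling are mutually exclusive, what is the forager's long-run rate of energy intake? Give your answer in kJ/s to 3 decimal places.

0.319 kJ/s

R = Σλ_iE_i / (1 + Σλ_ih_i)
Numerator: 0.19×3.53 + 0.095×3.65 + 0.084×9.04 = 1.777
Denominator: 1 + 0.19×9.58 + 0.095×13.9 + 0.084×17 = 5.569
R = 1.777/5.569 = 0.3191 kJ/s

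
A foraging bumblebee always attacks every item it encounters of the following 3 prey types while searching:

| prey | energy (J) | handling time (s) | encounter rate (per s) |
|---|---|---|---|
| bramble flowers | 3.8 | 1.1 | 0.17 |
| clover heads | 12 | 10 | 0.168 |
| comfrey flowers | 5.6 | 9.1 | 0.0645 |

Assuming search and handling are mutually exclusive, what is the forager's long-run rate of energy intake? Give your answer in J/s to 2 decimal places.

0.88 J/s

Energy encountered per unit search time: 0.17×3.8 + 0.168×12 + 0.0645×5.6 = 3.023 J/s.
Handling time per unit search time: 0.17×1.1 + 0.168×10 + 0.0645×9.1 = 2.454.
Rate = 3.023/(1 + 2.454) = 0.8753 J/s.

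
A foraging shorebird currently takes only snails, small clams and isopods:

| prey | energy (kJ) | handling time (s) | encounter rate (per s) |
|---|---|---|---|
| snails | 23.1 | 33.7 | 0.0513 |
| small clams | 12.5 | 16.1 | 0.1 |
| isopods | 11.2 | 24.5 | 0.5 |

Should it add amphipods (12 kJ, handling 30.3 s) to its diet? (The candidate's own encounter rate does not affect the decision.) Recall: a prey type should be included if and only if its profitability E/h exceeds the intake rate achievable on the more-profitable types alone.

No

Intake rate on the current diet: R = (0.0513×23.1 + 0.1×12.5 + 0.5×11.2) / (1 + 0.0513×33.7 + 0.1×16.1 + 0.5×24.5) = 8.035/16.59 = 0.4844 kJ/s.
Profitability of amphipods: 12/30.3 = 0.396 kJ/s.
0.396 < 0.4844, so adding amphipods would lower the average — exclude it.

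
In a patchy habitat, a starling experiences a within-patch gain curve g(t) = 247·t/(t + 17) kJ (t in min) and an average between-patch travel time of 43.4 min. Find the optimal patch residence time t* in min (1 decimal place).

27.2 min

By the marginal value theorem, leave when the instantaneous gain rate g'(t) equals the habitat-wide average g(t)/(T + t).
g'(t) = 247·17/(t + 17)². Setting 247·17/(t+17)² = 247t/[(t+17)(43.4+t)] gives 17(43.4+t) = t(t+17), so t² = 17×43.4 = 737.8.
t* = √737.8 = 27.16 min.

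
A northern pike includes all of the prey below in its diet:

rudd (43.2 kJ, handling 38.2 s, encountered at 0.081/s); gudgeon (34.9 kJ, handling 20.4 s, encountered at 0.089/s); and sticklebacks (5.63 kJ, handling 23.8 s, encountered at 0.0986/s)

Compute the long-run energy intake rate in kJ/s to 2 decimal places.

0.87 kJ/s

Energy encountered per unit search time: 0.081×43.2 + 0.089×34.9 + 0.0986×5.63 = 7.16 kJ/s.
Handling time per unit search time: 0.081×38.2 + 0.089×20.4 + 0.0986×23.8 = 7.256.
Rate = 7.16/(1 + 7.256) = 0.8672 kJ/s.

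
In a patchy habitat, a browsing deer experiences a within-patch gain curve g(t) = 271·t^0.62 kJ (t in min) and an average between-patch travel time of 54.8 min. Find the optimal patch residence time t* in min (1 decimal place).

Optimal t* satisfies g'(t*) = g(t*)/(T + t*).
g'(t) = 0.62·271·t^-0.38. Setting 0.62·271·t^-0.38 = 271·t^0.62/(54.8+t) gives 0.62(54.8+t) = t, so 0.38·t = 0.62×54.8.
t* = 0.62×54.8/0.38 = 89.41 min.

89.4 min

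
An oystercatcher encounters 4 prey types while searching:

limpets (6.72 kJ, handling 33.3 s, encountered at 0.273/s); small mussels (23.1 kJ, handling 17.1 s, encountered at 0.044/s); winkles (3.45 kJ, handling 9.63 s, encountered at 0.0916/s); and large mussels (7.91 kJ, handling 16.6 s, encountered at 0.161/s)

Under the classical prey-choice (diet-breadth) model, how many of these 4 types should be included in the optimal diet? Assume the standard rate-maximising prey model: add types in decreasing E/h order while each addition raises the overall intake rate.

E/h in descending order: small mussels 1.35, large mussels 0.477, winkles 0.358, limpets 0.202 kJ/s. The optimal diet is the largest prefix of this list for which every included type satisfies E_i/h_i > R on the types above it.
Rate on top 1: 0.58. large mussels: 0.477 < 0.58 → exclude; stop.
Optimal diet: small mussels — 1 of 4 types.

1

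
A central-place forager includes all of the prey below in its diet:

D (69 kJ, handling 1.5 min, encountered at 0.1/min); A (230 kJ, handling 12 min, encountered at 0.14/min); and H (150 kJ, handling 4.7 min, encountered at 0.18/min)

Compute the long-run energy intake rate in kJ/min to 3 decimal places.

R = (0.1×69 + 0.14×230 + 0.18×150) / (1 + 0.1×1.5 + 0.14×12 + 0.18×4.7) = 66.1/3.676 = 17.98 kJ/min.

17.982 kJ/min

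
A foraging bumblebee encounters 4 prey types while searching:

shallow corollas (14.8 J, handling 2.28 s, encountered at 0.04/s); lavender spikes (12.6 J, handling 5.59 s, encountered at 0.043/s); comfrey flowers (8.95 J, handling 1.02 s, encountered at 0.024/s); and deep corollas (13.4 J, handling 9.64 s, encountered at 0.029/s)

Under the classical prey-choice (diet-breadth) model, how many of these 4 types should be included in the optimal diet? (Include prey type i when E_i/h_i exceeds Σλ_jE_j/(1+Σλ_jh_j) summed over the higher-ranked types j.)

4

Rank by E/h (J/s): comfrey flowers 8.77, shallow corollas 6.49, lavender spikes 2.25, deep corollas 1.39. Include each in turn until the next type's E/h falls below the running intake rate.
Rate on top 1: 0.2097. shallow corollas: 6.49 > 0.2097 → include.
Rate on top 2: 0.7231. lavender spikes: 2.25 > 0.7231 → include.
Rate on top 3: 0.9945. deep corollas: 1.39 > 0.9945 → include.
Optimal diet: comfrey flowers, shallow corollas, lavender spikes, deep corollas — 4 of 4 types.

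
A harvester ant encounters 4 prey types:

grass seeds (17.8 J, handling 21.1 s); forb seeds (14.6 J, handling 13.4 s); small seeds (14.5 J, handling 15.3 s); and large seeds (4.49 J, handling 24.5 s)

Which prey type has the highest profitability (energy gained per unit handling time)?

forb seeds

In descending order of E/h:
forb seeds: 14.6/13.4 = 1.09 J/s
small seeds: 14.5/15.3 = 0.948 J/s
grass seeds: 17.8/21.1 = 0.844 J/s
large seeds: 4.49/24.5 = 0.183 J/s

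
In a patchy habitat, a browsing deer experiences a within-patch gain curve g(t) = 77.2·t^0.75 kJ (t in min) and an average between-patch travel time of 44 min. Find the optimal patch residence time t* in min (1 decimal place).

Optimal t* satisfies g'(t*) = g(t*)/(T + t*).
g'(t) = 0.75·77.2·t^-0.25. Setting 0.75·77.2·t^-0.25 = 77.2·t^0.75/(44+t) gives 0.75(44+t) = t, so 0.25·t = 0.75×44.
t* = 0.75×44/0.25 = 132 min.

132.0 min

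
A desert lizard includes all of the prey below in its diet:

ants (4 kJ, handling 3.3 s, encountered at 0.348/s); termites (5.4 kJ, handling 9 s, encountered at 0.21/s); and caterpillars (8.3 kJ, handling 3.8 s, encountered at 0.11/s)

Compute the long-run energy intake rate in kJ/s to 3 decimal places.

0.772 kJ/s

R = Σλ_iE_i / (1 + Σλ_ih_i)
Numerator: 0.348×4 + 0.21×5.4 + 0.11×8.3 = 3.439
Denominator: 1 + 0.348×3.3 + 0.21×9 + 0.11×3.8 = 4.456
R = 3.439/4.456 = 0.7717 kJ/s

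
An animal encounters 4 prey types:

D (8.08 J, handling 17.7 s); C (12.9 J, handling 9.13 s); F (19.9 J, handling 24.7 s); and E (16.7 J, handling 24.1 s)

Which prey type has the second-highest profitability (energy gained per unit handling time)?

F

In descending order of E/h:
C: 12.9/9.13 = 1.41 J/s
F: 19.9/24.7 = 0.806 J/s
E: 16.7/24.1 = 0.693 J/s
D: 8.08/17.7 = 0.456 J/s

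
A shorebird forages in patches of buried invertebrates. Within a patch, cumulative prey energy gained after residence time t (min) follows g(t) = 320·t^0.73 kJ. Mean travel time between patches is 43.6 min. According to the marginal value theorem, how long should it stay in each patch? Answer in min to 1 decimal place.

117.9 min

Maximise g(t)/(T+t): set derivative to zero → g'(t)(T+t) = g(t).
g'(t) = 0.73·320·t^-0.27. Setting 0.73·320·t^-0.27 = 320·t^0.73/(43.6+t) gives 0.73(43.6+t) = t, so 0.27·t = 0.73×43.6.
t* = 0.73×43.6/0.27 = 117.9 min.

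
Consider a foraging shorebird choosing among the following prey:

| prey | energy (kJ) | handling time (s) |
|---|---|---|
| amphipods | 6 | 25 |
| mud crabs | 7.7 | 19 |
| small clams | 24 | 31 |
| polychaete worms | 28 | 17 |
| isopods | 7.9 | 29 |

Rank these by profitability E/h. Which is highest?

Profitability E/h (kJ/s): amphipods = 6/25 = 0.24, mud crabs = 7.7/19 = 0.405, small clams = 24/31 = 0.774, polychaete worms = 28/17 = 1.65, isopods = 7.9/29 = 0.272.
Ranked: polychaete worms > small clams > mud crabs > isopods > amphipods.

polychaete worms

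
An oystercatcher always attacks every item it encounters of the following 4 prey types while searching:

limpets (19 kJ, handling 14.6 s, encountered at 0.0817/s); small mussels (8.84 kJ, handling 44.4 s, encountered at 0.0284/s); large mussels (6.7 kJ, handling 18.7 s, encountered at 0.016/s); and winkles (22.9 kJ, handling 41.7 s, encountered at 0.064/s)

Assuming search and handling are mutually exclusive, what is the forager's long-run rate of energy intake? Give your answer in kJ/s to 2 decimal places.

R = Σλ_iE_i / (1 + Σλ_ih_i)
Numerator: 0.0817×19 + 0.0284×8.84 + 0.016×6.7 + 0.064×22.9 = 3.376
Denominator: 1 + 0.0817×14.6 + 0.0284×44.4 + 0.016×18.7 + 0.064×41.7 = 6.422
R = 3.376/6.422 = 0.5257 kJ/s

0.53 kJ/s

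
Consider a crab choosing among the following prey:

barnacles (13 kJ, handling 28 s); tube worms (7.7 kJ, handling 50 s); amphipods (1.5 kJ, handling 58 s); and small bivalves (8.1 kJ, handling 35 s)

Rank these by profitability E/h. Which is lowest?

amphipods

In descending order of E/h:
barnacles: 13/28 = 0.464 kJ/s
small bivalves: 8.1/35 = 0.231 kJ/s
tube worms: 7.7/50 = 0.154 kJ/s
amphipods: 1.5/58 = 0.0259 kJ/s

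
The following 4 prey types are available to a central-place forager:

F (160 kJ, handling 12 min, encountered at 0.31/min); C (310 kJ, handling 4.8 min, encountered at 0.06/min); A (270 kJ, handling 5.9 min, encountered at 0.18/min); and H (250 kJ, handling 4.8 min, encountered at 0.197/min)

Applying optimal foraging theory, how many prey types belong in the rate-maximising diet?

Rank by E/h (kJ/min): C 64.6, H 52.1, A 45.8, F 13.3. Include each in turn until the next type's E/h falls below the running intake rate.
Rate on top 1: 14.44. H: 52.1 > 14.44 → include.
Rate on top 2: 30.38. A: 45.8 > 30.38 → include.
Rate on top 3: 35.33. F: 13.3 < 35.33 → exclude; stop.
Optimal diet: C, H, A — 3 of 4 types.

3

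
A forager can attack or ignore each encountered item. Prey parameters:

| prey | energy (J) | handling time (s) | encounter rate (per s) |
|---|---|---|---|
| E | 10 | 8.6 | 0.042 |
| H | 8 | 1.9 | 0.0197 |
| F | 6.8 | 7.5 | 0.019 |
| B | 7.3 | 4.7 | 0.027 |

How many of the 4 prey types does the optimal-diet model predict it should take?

4

Rank by E/h (J/s): H 4.21, B 1.55, E 1.16, F 0.907. Include each in turn until the next type's E/h falls below the running intake rate.
Rate on top 1: 0.1519. B: 1.55 > 0.1519 → include.
Rate on top 2: 0.3046. E: 1.16 > 0.3046 → include.
Rate on top 3: 0.5078. F: 0.907 > 0.5078 → include.
Optimal diet: H, B, E, F — 4 of 4 types.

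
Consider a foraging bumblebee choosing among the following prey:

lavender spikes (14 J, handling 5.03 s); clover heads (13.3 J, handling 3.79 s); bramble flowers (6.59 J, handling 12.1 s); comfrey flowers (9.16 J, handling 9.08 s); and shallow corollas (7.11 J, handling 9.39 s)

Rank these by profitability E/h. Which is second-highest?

lavender spikes

Profitability E/h (J/s): lavender spikes = 14/5.03 = 2.78, clover heads = 13.3/3.79 = 3.51, bramble flowers = 6.59/12.1 = 0.545, comfrey flowers = 9.16/9.08 = 1.01, shallow corollas = 7.11/9.39 = 0.757.
Ranked: clover heads > lavender spikes > comfrey flowers > shallow corollas > bramble flowers.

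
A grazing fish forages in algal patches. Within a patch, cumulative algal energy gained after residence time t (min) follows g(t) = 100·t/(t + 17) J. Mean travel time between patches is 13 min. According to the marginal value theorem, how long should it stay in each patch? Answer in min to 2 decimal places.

14.87 min

Maximise g(t)/(T+t): set derivative to zero → g'(t)(T+t) = g(t).
g'(t) = 100·17/(t + 17)². Setting 100·17/(t+17)² = 100t/[(t+17)(13+t)] gives 17(13+t) = t(t+17), so t² = 17×13 = 221.
t* = √221 = 14.87 min.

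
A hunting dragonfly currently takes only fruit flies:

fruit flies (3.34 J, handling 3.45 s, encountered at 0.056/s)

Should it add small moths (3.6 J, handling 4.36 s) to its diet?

Yes

On fruit flies alone, R = ΣλE/(1+Σλh) = 0.187/1.193 = 0.1568 J/s.
small moths: E/h = 3.6/4.36 = 0.8257 J/s.
Since 0.8257 > R, including small moths increases the long-run rate.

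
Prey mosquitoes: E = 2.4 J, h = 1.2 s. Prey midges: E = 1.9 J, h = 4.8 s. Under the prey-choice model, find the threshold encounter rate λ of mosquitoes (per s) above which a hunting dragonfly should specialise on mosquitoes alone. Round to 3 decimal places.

0.206 per s

Drop midges once their profitability E₂/h₂ falls below the rate achievable on mosquitoes alone: E₂/h₂ = λE₁/(1 + λh₁).
Solve for λ: λE₁h₂ = E₂(1 + λh₁) → λ(E₁h₂ − E₂h₁) = E₂ → λ = E₂/(E₁h₂ − E₂h₁).
λ = 1.9/(2.4×4.8 − 1.9×1.2) = 1.9/9.24 = 0.2056 per s.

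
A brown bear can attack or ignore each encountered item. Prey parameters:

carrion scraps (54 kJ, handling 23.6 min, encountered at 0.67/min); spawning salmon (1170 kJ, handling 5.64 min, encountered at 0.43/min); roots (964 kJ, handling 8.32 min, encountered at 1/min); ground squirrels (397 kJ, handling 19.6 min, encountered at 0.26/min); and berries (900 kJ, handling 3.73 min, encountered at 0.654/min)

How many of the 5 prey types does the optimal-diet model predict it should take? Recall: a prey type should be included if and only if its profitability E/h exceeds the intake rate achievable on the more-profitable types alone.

2

E/h in descending order: berries 241, spawning salmon 207, roots 116, ground squirrels 20.3, carrion scraps 2.29 kJ/min. The optimal diet is the largest prefix of this list for which every included type satisfies E_i/h_i > R on the types above it.
Rate on top 1: 171.1. spawning salmon: 207 > 171.1 → include.
Rate on top 2: 186.2. roots: 116 < 186.2 → exclude; stop.
Optimal diet: berries, spawning salmon — 2 of 5 types.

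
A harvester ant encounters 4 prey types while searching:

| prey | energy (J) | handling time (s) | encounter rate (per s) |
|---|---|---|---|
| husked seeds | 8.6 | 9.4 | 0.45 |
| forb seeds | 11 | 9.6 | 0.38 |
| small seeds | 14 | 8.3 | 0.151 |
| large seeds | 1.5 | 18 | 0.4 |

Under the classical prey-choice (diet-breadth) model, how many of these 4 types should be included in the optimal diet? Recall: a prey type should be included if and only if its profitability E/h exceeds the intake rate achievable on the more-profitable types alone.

Profitabilities (E/h, J/s): small seeds 1.69, forb seeds 1.15, husked seeds 0.915, large seeds 0.0833. Add prey in this order while the next type's profitability exceeds the intake rate on those already taken.
Rate on top 1: 0.9382. forb seeds: 1.15 > 0.9382 → include.
Rate on top 2: 1.067. husked seeds: 0.915 < 1.067 → exclude; stop.
Optimal diet: small seeds, forb seeds — 2 of 4 types.

2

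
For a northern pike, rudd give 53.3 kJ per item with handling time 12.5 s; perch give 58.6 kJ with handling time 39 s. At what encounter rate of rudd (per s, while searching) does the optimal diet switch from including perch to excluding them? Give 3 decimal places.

Drop perch once their profitability E₂/h₂ falls below the rate achievable on rudd alone: E₂/h₂ = λE₁/(1 + λh₁).
Solve for λ: λE₁h₂ = E₂(1 + λh₁) → λ(E₁h₂ − E₂h₁) = E₂ → λ = E₂/(E₁h₂ − E₂h₁).
λ = 58.6/(53.3×39 − 58.6×12.5) = 58.6/1346 = 0.04353 per s.

0.044 per s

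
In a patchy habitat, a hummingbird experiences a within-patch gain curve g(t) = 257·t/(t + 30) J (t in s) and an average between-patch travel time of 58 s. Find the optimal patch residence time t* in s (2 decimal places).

41.71 s

Maximise g(t)/(T+t): set derivative to zero → g'(t)(T+t) = g(t).
g'(t) = 257·30/(t + 30)². Setting 257·30/(t+30)² = 257t/[(t+30)(58+t)] gives 30(58+t) = t(t+30), so t² = 30×58 = 1740.
t* = √1740 = 41.71 s.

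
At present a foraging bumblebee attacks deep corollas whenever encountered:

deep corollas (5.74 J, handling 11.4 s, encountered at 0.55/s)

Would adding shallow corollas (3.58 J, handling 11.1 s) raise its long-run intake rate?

On deep corollas alone, R = ΣλE/(1+Σλh) = 3.157/7.27 = 0.4343 J/s.
shallow corollas: E/h = 3.58/11.1 = 0.3225 J/s.
0.3225 < 0.4343, so adding shallow corollas would lower the average — exclude it.

No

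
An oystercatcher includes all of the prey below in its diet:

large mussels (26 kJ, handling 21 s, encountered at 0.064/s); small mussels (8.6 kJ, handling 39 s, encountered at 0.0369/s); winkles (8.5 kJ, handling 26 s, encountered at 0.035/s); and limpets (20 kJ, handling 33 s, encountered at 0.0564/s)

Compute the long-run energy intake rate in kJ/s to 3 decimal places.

R = (0.064×26 + 0.0369×8.6 + 0.035×8.5 + 0.0564×20) / (1 + 0.064×21 + 0.0369×39 + 0.035×26 + 0.0564×33) = 3.407/6.554 = 0.5198 kJ/s.

0.520 kJ/s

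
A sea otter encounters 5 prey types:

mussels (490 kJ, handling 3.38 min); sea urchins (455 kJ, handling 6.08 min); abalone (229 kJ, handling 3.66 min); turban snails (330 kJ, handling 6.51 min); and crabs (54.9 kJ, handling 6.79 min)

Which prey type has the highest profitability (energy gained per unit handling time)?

Profitability E/h (kJ/min): mussels = 490/3.38 = 145, sea urchins = 455/6.08 = 74.8, abalone = 229/3.66 = 62.6, turban snails = 330/6.51 = 50.7, crabs = 54.9/6.79 = 8.09.
Ranked: mussels > sea urchins > abalone > turban snails > crabs.

mussels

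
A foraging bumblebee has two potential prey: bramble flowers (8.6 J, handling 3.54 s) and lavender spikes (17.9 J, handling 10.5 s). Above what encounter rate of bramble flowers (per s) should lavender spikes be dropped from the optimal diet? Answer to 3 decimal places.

At the threshold, the rate on bramble flowers alone equals the profitability of lavender spikes: λ·8.6/(1 + λ·3.54) = 17.9/10.5 = 1.705.
Rearranging, λ(8.6 − 1.705×3.54) = 1.705, so λ = 1.705/2.565 = 0.6646 per s.

0.665 per s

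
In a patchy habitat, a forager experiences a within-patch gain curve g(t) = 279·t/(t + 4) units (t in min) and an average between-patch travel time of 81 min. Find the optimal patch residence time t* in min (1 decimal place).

Maximise g(t)/(T+t): set derivative to zero → g'(t)(T+t) = g(t).
g'(t) = 279·4/(t + 4)². Setting 279·4/(t+4)² = 279t/[(t+4)(81+t)] gives 4(81+t) = t(t+4), so t² = 4×81 = 324.
t* = √324 = 18 min.

18.0 min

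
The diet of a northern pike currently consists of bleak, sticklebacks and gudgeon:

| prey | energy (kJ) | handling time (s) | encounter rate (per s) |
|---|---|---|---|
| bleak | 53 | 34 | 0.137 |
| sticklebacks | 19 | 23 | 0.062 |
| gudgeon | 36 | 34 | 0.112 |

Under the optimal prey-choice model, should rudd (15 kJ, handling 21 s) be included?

No

Intake rate on the current diet: R = (0.137×53 + 0.062×19 + 0.112×36) / (1 + 0.137×34 + 0.062×23 + 0.112×34) = 12.47/10.89 = 1.145 kJ/s.
Profitability of rudd: 15/21 = 0.7143 kJ/s.
Since 0.7143 < R, time spent handling rudd is better spent searching.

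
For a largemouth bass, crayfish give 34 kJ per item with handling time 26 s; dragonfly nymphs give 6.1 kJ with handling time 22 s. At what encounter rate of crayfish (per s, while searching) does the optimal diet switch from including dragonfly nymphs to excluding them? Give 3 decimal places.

0.010 per s

The zero-one rule: include dragonfly nymphs iff E₂/h₂ > λE₁/(1+λh₁). Equality gives the switch point.
λE₁h₂ = E₂ + λE₂h₁ ⇒ λ = E₂/(E₁h₂ − E₂h₁) = 6.1/(748 − 158.6) = 0.01035 per s.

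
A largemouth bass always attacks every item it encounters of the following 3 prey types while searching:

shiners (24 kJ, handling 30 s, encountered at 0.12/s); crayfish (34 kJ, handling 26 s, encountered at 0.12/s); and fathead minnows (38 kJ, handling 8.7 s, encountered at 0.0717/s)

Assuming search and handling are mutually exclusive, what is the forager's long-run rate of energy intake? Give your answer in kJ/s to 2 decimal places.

1.16 kJ/s

R = Σλ_iE_i / (1 + Σλ_ih_i)
Numerator: 0.12×24 + 0.12×34 + 0.0717×38 = 9.685
Denominator: 1 + 0.12×30 + 0.12×26 + 0.0717×8.7 = 8.344
R = 9.685/8.344 = 1.161 kJ/s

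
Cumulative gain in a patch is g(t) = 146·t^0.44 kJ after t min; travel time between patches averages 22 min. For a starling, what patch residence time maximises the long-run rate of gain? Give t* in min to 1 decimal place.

17.3 min

Maximise g(t)/(T+t): set derivative to zero → g'(t)(T+t) = g(t).
g'(t) = 0.44·146·t^-0.56. Setting 0.44·146·t^-0.56 = 146·t^0.44/(22+t) gives 0.44(22+t) = t, so 0.56·t = 0.44×22.
t* = 0.44×22/0.56 = 17.29 min.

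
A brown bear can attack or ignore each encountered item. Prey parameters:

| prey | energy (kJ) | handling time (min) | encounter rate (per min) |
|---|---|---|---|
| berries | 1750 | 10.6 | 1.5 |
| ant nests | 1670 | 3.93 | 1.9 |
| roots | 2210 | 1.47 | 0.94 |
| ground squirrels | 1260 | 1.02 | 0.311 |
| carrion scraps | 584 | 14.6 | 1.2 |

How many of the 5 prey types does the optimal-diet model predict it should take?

2

Profitabilities (E/h, kJ/min): roots 1.5e+03, ground squirrels 1.24e+03, ant nests 425, berries 165, carrion scraps 40. Add prey in this order while the next type's profitability exceeds the intake rate on those already taken.
Rate on top 1: 872.2. ground squirrels: 1.24e+03 > 872.2 → include.
Rate on top 2: 914.9. ant nests: 425 < 914.9 → exclude; stop.
Optimal diet: roots, ground squirrels — 2 of 5 types.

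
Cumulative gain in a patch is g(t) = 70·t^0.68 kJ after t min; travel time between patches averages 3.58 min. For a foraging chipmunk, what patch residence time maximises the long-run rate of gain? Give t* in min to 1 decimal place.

Optimal t* satisfies g'(t*) = g(t*)/(T + t*).
g'(t) = 0.68·70·t^-0.32. Setting 0.68·70·t^-0.32 = 70·t^0.68/(3.58+t) gives 0.68(3.58+t) = t, so 0.32·t = 0.68×3.58.
t* = 0.68×3.58/0.32 = 7.608 min.

7.6 min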